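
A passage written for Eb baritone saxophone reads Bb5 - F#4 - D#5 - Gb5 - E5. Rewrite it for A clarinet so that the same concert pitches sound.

Fb4 C3 A3 Dbb4 Bb3

First find concert pitch: the Eb baritone saxophone sounds a major thirteenth below written, so Bb5 F#4 D#5 Gb5 E5 sounds Db4 A2 F#3 Bbb3 G3.
Then write for A clarinet: it sounds a minor third below written, so the part must be a minor third above concert.
Db4 → Fb4
A2 → C3
F#3 → A3
Bbb3 → Dbb4
G3 → Bb3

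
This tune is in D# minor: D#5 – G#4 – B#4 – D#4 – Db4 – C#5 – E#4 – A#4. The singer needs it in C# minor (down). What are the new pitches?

D# minor to C# minor down is a major second, so every note moves down by that interval.
D#5 gives C#5
G#4 gives F#4
B#4 gives A#4
D#4 gives C#4
Db4 gives Cb4
C#5 gives B4
E#4 gives D#4
A#4 gives G#4

C#5 F#4 A#4 C#4 Cb4 B4 D#4 G#4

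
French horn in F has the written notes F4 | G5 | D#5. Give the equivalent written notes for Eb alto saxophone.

G4 A5 E#5

First find concert pitch: the French horn in F sounds a perfect fifth below written, so F4 G5 D#5 sounds Bb3 C5 G#4.
Then write for Eb alto saxophone: it sounds a major sixth below written, so the part must be a major sixth above concert.
Bb3 → G4
C5 → A5
G#4 → E#5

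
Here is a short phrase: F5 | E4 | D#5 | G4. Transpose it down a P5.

F5 gives Bb4
E4 gives A3
D#5 gives G#4
G4 gives C4

Bb4 A3 G#4 C4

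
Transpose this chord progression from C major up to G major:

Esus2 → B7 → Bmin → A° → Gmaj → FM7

Bsus2 F#7 F#min E° Dmaj CM7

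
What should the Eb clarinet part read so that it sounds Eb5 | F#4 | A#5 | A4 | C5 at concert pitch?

The Eb clarinet sounds a minor third above written, so the written part must be a minor third below concert — transpose each note down.
Eb5 → C5
F#4 → D#4
A#5 → F##5
A4 → F#4
C5 → A4

C5 D#4 F##5 F#4 A4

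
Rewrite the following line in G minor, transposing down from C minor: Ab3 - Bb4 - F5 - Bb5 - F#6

Eb3 F4 C5 F5 C#6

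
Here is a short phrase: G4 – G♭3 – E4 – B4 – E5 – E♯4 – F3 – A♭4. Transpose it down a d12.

G4 gives C#3
Gb3 gives C2
E4 gives A#2
B4 gives E#3
E5 gives A#3
E#4 gives A##2
F3 gives B1
Ab4 gives D3

C#3 C2 A#2 E#3 A#3 A##2 B1 D3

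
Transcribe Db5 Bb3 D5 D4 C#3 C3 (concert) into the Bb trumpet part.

Eb5 C4 E5 E4 D#3 D3

Written C4 sounds as Bb3 on the Bb trumpet, so concert pitches are written a major second up.
Db5 -> Eb5
Bb3 -> C4
D5 -> E5
D4 -> E4
C#3 -> D#3
C3 -> D3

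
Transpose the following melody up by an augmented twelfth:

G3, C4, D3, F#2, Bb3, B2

G3 → D#5
C4 → G#5
D3 → A#4
F#2 → C##4
Bb3 → F#5
B2 → F##4

D#5 G#5 A#4 C##4 F#5 F##4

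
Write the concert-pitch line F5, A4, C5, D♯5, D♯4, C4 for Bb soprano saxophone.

G5 B4 D5 E#5 E#4 D4

The Bb soprano saxophone sounds a major second below written, so the written part must be a major second above concert — transpose each note up.
F5 to G5
A4 to B4
C5 to D5
D#5 to E#5
D#4 to E#4
C4 to D4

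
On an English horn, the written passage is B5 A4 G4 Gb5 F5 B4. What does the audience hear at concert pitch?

E5 D4 C4 Cb5 Bb4 E4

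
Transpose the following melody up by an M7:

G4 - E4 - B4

G4 to F#5
E4 to D#5
B4 to A#5

F#5 D#5 A#5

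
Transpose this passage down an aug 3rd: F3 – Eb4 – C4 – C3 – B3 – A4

Dbb3 Cbb4 Abb3 Abb2 Gb3 Fb4

F3 -> Dbb3
Eb4 -> Cbb4
C4 -> Abb3
C3 -> Abb2
B3 -> Gb3
A4 -> Fb4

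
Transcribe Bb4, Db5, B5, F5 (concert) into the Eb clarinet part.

G4 Bb4 G#5 D5

The Eb clarinet sounds a minor third above written, so the written part must be a minor third below concert — transpose each note down.
Bb4 becomes G4
Db5 becomes Bb4
B5 becomes G#5
F5 becomes D5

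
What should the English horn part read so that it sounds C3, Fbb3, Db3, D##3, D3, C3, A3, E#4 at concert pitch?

G3 Cbb4 Ab3 A##3 A3 G3 E4 B#4

Written C4 sounds as F3 on the English horn, so concert pitches are written a perfect fifth up.
C3 to G3
Fbb3 to Cbb4
Db3 to Ab3
D##3 to A##3
D3 to A3
C3 to G3
A3 to E4
E#4 to B#4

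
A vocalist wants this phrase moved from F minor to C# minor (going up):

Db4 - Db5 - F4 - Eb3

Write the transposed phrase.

A4 A5 C#5 B3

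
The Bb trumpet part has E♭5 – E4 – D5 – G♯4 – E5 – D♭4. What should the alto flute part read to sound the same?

Gb5 G4 F5 B4 G5 Fb4

First find concert pitch: the Bb trumpet sounds a major second below written, so E♭5 E4 D5 G♯4 E5 D♭4 sounds Db5 D4 C5 F#4 D5 Cb4.
Then write for alto flute: it sounds a perfect fourth below written, so the part must be a perfect fourth above concert.
Db5 → Gb5
D4 → G4
C5 → F5
F#4 → B4
D5 → G5
Cb4 → Fb4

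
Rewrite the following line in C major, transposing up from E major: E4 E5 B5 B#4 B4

From E up to C is a minor sixth; apply that to each pitch.
E4 gives C5
E5 gives C6
B5 gives G6
B#4 gives G#5
B4 gives G5

C5 C6 G6 G#5 G5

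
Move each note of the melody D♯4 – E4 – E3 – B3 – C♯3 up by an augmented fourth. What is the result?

D#4 → G##4
E4 → A#4
E3 → A#3
B3 → E#4
C#3 → F##3

G##4 A#4 A#3 E#4 F##3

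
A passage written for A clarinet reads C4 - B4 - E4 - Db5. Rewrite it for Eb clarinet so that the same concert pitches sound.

F#3 E#4 A#3 G4

First find concert pitch: the A clarinet sounds a minor third below written, so C4 B4 E4 Db5 sounds A3 G#4 C#4 Bb4.
Then write for Eb clarinet: it sounds a minor third above written, so the part must be a minor third below concert.
A3 → F#3
G#4 → E#4
C#4 → A#3
Bb4 → G4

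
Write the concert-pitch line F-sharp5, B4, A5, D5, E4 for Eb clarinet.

D#5 G#4 F#5 B4 C#4

The Eb clarinet sounds a minor third above written, so the written part must be a minor third below concert — transpose each note down.
F#5 becomes D#5
B4 becomes G#4
A5 becomes F#5
D5 becomes B4
E4 becomes C#4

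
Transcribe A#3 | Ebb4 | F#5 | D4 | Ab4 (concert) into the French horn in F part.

Written C4 sounds as F3 on the French horn in F, so concert pitches are written a perfect fifth up.
A#3 becomes E#4
Ebb4 becomes Bbb4
F#5 becomes C#6
D4 becomes A4
Ab4 becomes Eb5

E#4 Bbb4 C#6 A4 Eb5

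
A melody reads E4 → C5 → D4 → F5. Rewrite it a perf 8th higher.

E5 C6 D5 F6

E4 up a perfect octave is E5.
C5: an octave up reaches C, and 12 semitones makes it C6.
A perfect octave up from D4 gives D5.
A perfect octave up from F5 gives F6.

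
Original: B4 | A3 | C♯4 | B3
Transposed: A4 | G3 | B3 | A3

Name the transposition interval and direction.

down a major second

From B4 to A4 is 2 letter names — a second of some quality.
A4 to B4 is 2 semitones, which makes it a major second; the second version is lower, so the direction is down.
Checking another pair — B3 → A3 — gives the same interval.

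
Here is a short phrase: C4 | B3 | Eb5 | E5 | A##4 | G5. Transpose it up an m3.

Eb4 D4 Gb5 G5 C##5 Bb5

C4 becomes Eb4
B3 becomes D4
Eb5 becomes Gb5
E5 becomes G5
A##4 becomes C##5
G5 becomes Bb5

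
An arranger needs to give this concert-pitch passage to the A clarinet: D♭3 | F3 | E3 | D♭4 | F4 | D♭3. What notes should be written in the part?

Written C4 sounds as A3 on the A clarinet, so concert pitches are written a minor third up.
Db3 gives Fb3
F3 gives Ab3
E3 gives G3
Db4 gives Fb4
F4 gives Ab4
Db3 gives Fb3

Fb3 Ab3 G3 Fb4 Ab4 Fb3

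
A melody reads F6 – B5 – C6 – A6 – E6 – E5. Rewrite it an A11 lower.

Cb5 F4 Gb4 Eb5 Bb4 Bb3

F6 → Cb5
B5 → F4
C6 → Gb4
A6 → Eb5
E6 → Bb4
E5 → Bb3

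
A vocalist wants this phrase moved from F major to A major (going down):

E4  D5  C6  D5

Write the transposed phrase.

G#3 F#4 E5 F#4

From F down to A is a minor sixth; apply that to each pitch.
E4 becomes G#3
D5 becomes F#4
C6 becomes E5
D5 becomes F#4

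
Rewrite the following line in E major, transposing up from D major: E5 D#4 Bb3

F#5 E#4 C4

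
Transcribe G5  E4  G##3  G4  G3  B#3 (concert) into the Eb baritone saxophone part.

E7 C#6 E##5 E6 E5 G##5

The Eb baritone saxophone sounds a major thirteenth below written, so the written part must be a major thirteenth above concert — transpose each note up.
G5 becomes E7
E4 becomes C#6
G##3 becomes E##5
G4 becomes E6
G3 becomes E5
B#3 becomes G##5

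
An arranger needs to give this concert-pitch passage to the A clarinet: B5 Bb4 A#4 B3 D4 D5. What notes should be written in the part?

The A clarinet sounds a minor third below written, so the written part must be a minor third above concert — transpose each note up.
B5 gives D6
Bb4 gives Db5
A#4 gives C#5
B3 gives D4
D4 gives F4
D5 gives F5

D6 Db5 C#5 D4 F4 F5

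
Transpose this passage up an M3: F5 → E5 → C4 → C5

F5 gives A5
E5 gives G#5
C4 gives E4
C5 gives E5

A5 G#5 E4 E5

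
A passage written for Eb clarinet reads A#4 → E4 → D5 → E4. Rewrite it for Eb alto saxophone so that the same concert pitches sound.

A#5 E5 D6 E5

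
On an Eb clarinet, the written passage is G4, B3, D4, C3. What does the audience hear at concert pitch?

The Eb clarinet sounds a minor third above written, so transpose each written note up a minor third.
G4 to Bb4
B3 to D4
D4 to F4
C3 to Eb3

Bb4 D4 F4 Eb3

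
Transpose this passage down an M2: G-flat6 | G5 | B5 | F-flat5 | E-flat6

Fb6 F5 A5 Ebb5 Db6

Gb6 becomes Fb6
G5 becomes F5
B5 becomes A5
Fb5 becomes Ebb5
Eb6 becomes Db6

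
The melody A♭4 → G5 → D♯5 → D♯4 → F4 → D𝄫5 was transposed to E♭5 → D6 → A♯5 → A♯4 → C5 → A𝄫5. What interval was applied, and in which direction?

Take the first pair: Ab4 → Eb5. A to E spans 5 letter names, so the interval is some kind of fifth.
Ab4 to Eb5 is 7 semitones, which makes it a perfect fifth; the second version is higher, so the direction is up.
Checking another pair — Dbb5 → Abb5 — gives the same interval.

up a perfect fifth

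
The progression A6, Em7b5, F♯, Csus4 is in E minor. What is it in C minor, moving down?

E minor down to C minor is a major third; each chord root moves by that interval while the quality stays the same.
A6: root A down a major third → F, giving F6.
Em7b5: root E down a major third → C, giving Cm7b5.
F♯: root F♯ down a major third → D, giving D.
Csus4: root C down a major third → Ab, giving Absus4.

F6 Cm7b5 D Absus4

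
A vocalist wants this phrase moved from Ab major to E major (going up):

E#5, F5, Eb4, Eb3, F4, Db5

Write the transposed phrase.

B##5 C#6 B4 B3 C#5 A5

Ab major to E major up is an augmented fifth, so every note moves up by that interval.
E#5 → B##5
F5 → C#6
Eb4 → B4
Eb3 → B3
F4 → C#5
Db5 → A5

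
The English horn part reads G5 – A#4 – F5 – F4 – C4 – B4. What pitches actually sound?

Written C4 on the English horn sounds as F3, a perfect fifth lower; apply that shift to every note.
G5 -> C5
A#4 -> D#4
F5 -> Bb4
F4 -> Bb3
C4 -> F3
B4 -> E4

C5 D#4 Bb4 Bb3 F3 E4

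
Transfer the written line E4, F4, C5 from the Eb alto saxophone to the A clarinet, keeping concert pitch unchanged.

First find concert pitch: the Eb alto saxophone sounds a major sixth below written, so E4 F4 C5 sounds G3 Ab3 Eb4.
Then write for A clarinet: it sounds a minor third below written, so the part must be a minor third above concert.
G3 → Bb3
Ab3 → Cb4
Eb4 → Gb4

Bb3 Cb4 Gb4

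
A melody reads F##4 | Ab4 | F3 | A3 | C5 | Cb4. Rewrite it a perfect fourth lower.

F##4 -> C##4
Ab4 -> Eb4
F3 -> C3
A3 -> E3
C5 -> G4
Cb4 -> Gb3

C##4 Eb4 C3 E3 G4 Gb3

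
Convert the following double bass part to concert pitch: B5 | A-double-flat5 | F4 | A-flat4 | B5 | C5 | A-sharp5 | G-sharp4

The double bass sounds a perfect octave below written, so transpose each written note down a perfect octave.
B5 to B4
Abb5 to Abb4
F4 to F3
Ab4 to Ab3
B5 to B4
C5 to C4
A#5 to A#4
G#4 to G#3

B4 Abb4 F3 Ab3 B4 C4 A#4 G#3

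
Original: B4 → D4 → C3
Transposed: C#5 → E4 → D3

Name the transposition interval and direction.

up a major second

From B4 to C#5 is 2 letter names — a second of some quality.
B4 to C#5 is 2 semitones, which makes it a major second; the second version is higher, so the direction is up.
Checking another pair — C3 → D3 — gives the same interval.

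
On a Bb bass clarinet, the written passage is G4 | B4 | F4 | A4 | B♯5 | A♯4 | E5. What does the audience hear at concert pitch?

The Bb bass clarinet sounds a major ninth below written, so transpose each written note down a major ninth.
G4 gives F3
B4 gives A3
F4 gives Eb3
A4 gives G3
B#5 gives A#4
A#4 gives G#3
E5 gives D4

F3 A3 Eb3 G3 A#4 G#3 D4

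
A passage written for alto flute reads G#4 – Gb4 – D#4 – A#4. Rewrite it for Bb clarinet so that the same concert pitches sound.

First find concert pitch: the alto flute sounds a perfect fourth below written, so G#4 Gb4 D#4 A#4 sounds D#4 Db4 A#3 E#4.
Then write for Bb clarinet: it sounds a major second below written, so the part must be a major second above concert.
D#4 → E#4
Db4 → Eb4
A#3 → B#3
E#4 → F##4

E#4 Eb4 B#3 F##4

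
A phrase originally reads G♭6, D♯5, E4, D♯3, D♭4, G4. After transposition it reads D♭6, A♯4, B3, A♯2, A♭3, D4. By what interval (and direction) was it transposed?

down a perfect fourth

From Gb6 to Db6 is 4 letter names — a fourth of some quality.
Db6 to Gb6 is 5 semitones, which makes it a perfect fourth; the second version is lower, so the direction is down.
Checking another pair — G4 → D4 — gives the same interval.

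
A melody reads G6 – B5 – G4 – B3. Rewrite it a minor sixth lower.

G6: a sixth down reaches B, and 8 semitones makes it B5.
A minor sixth down from B5 gives D#5.
G4 down a minor sixth is B3.
B3 down a minor sixth is D#3.

B5 D#5 B3 D#3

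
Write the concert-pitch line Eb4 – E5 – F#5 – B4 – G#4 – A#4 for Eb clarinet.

C4 C#5 D#5 G#4 E#4 F##4

The Eb clarinet sounds a minor third above written, so the written part must be a minor third below concert — transpose each note down.
Eb4 → C4
E5 → C#5
F#5 → D#5
B4 → G#4
G#4 → E#4
A#4 → F##4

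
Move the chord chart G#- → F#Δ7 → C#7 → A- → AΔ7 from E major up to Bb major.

E major up to Bb major is a diminished fifth; each chord root moves by that interval while the quality stays the same.
G#-: root G# up a diminished fifth → D, giving D-.
F#Δ7: root F# up a diminished fifth → C, giving CΔ7.
C#7: root C# up a diminished fifth → G, giving G7.
A-: root A up a diminished fifth → Eb, giving Eb-.
AΔ7: root A up a diminished fifth → Eb, giving EbΔ7.

D- CΔ7 G7 Eb- EbΔ7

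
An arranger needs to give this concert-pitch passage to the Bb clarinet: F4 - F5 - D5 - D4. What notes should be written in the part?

G4 G5 E5 E4

The Bb clarinet sounds a major second below written, so the written part must be a major second above concert — transpose each note up.
F4 to G4
F5 to G5
D5 to E5
D4 to E4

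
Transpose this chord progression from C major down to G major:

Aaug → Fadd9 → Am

C major down to G major is a perfect fourth; each chord root moves by that interval while the quality stays the same.
Aaug: root A down a perfect fourth → E, giving Eaug.
Fadd9: root F down a perfect fourth → C, giving Cadd9.
Am: root A down a perfect fourth → E, giving Em.

Eaug Cadd9 Em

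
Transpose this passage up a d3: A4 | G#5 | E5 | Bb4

Cb5 Bb5 Gb5 Dbb5

A4 to Cb5
G#5 to Bb5
E5 to Gb5
Bb4 to Dbb5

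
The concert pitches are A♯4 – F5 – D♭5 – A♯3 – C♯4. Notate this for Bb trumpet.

B#4 G5 Eb5 B#3 D#4

The Bb trumpet sounds a major second below written, so the written part must be a major second above concert — transpose each note up.
A#4 to B#4
F5 to G5
Db5 to Eb5
A#3 to B#3
C#4 to D#4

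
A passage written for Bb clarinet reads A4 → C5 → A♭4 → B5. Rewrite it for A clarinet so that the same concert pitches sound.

First find concert pitch: the Bb clarinet sounds a major second below written, so A4 C5 A♭4 B5 sounds G4 Bb4 Gb4 A5.
Then write for A clarinet: it sounds a minor third below written, so the part must be a minor third above concert.
G4 → Bb4
Bb4 → Db5
Gb4 → Bbb4
A5 → C6

Bb4 Db5 Bbb4 C6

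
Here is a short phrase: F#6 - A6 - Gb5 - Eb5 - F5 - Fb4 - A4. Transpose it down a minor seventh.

G#5 B5 Ab4 F4 G4 Gb3 B3

F#6 -> G#5
A6 -> B5
Gb5 -> Ab4
Eb5 -> F4
F5 -> G4
Fb4 -> Gb3
A4 -> B3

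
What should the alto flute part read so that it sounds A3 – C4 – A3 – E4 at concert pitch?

The alto flute sounds a perfect fourth below written, so the written part must be a perfect fourth above concert — transpose each note up.
A3 -> D4
C4 -> F4
A3 -> D4
E4 -> A4

D4 F4 D4 A4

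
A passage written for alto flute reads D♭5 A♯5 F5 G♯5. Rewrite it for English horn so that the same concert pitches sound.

Eb5 B#5 G5 A#5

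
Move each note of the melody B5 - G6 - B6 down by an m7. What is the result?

C#5 A5 C#6

B5 to C#5
G6 to A5
B6 to C#6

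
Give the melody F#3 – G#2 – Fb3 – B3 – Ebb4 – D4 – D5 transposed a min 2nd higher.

G3 A2 Gbb3 C4 Fbb4 Eb4 Eb5

F#3 becomes G3
G#2 becomes A2
Fb3 becomes Gbb3
B3 becomes C4
Ebb4 becomes Fbb4
D4 becomes Eb4
D5 becomes Eb5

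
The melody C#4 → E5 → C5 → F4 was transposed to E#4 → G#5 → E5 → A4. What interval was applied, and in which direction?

up a major third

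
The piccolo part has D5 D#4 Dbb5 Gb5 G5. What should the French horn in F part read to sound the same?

First find concert pitch: the piccolo sounds a perfect octave above written, so D5 D#4 Dbb5 Gb5 G5 sounds D6 D#5 Dbb6 Gb6 G6.
Then write for French horn in F: it sounds a perfect fifth below written, so the part must be a perfect fifth above concert.
D6 → A6
D#5 → A#5
Dbb6 → Abb6
Gb6 → Db7
G6 → D7

A6 A#5 Abb6 Db7 D7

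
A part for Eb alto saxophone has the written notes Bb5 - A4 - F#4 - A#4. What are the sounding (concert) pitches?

Written C4 on the Eb alto saxophone sounds as Eb3, a major sixth lower; apply that shift to every note.
Bb5 to Db5
A4 to C4
F#4 to A3
A#4 to C#4

Db5 C4 A3 C#4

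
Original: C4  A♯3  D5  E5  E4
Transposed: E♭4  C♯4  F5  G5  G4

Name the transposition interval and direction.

Take the first pair: C4 → Eb4. C to E spans 3 letter names, so the interval is some kind of third.
C4 to Eb4 is 3 semitones, which makes it a minor third; the second version is higher, so the direction is up.
Checking another pair — E4 → G4 — gives the same interval.

up a minor third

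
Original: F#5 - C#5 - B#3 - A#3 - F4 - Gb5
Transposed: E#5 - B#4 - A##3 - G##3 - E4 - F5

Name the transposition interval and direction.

From F#5 to E#5 is 2 letter names — a second of some quality.
E#5 to F#5 is 1 semitone, which makes it a minor second; the second version is lower, so the direction is down.
Checking another pair — Gb5 → F5 — gives the same interval.

down a minor second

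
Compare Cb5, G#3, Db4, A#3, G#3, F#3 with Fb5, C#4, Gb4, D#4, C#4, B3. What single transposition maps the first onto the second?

up a perfect fourth

From Cb5 to Fb5 is 4 letter names — a fourth of some quality.
Cb5 to Fb5 is 5 semitones, which makes it a perfect fourth; the second version is higher, so the direction is up.
Checking another pair — F#3 → B3 — gives the same interval.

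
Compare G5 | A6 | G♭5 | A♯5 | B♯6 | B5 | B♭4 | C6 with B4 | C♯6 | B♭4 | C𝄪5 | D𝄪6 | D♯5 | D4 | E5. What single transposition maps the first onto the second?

From G5 to B4 is 6 letter names — a sixth of some quality.
B4 to G5 is 8 semitones, which makes it a minor sixth; the second version is lower, so the direction is down.
Checking another pair — C6 → E5 — gives the same interval.

down a minor sixth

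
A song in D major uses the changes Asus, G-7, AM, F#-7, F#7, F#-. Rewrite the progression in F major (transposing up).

D major up to F major is a minor third; each chord root moves by that interval while the quality stays the same.
Asus: root A up a minor third → C, giving Csus.
G-7: root G up a minor third → Bb, giving Bb-7.
AM: root A up a minor third → C, giving CM.
F#-7: root F# up a minor third → A, giving A-7.
F#7: root F# up a minor third → A, giving A7.
F#-: root F# up a minor third → A, giving A-.

Csus Bb-7 CM A-7 A7 A-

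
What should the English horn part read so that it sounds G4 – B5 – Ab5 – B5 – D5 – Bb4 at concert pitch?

The English horn sounds a perfect fifth below written, so the written part must be a perfect fifth above concert — transpose each note up.
G4 gives D5
B5 gives F#6
Ab5 gives Eb6
B5 gives F#6
D5 gives A5
Bb4 gives F5

D5 F#6 Eb6 F#6 A5 F5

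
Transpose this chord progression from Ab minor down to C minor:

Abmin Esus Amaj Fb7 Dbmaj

Cmin G#sus C#maj Ab7 Fmaj

Ab minor down to C minor is a minor sixth; each chord root moves by that interval while the quality stays the same.
Abmin: root Ab down a minor sixth → C, giving Cmin.
Esus: root E down a minor sixth → G#, giving G#sus.
Amaj: root A down a minor sixth → C#, giving C#maj.
Fb7: root Fb down a minor sixth → Ab, giving Ab7.
Dbmaj: root Db down a minor sixth → F, giving Fmaj.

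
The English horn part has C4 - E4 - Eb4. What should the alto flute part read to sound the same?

First find concert pitch: the English horn sounds a perfect fifth below written, so C4 E4 Eb4 sounds F3 A3 Ab3.
Then write for alto flute: it sounds a perfect fourth below written, so the part must be a perfect fourth above concert.
F3 → Bb3
A3 → D4
Ab3 → Db4

Bb3 D4 Db4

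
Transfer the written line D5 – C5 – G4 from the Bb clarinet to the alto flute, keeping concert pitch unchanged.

First find concert pitch: the Bb clarinet sounds a major second below written, so D5 C5 G4 sounds C5 Bb4 F4.
Then write for alto flute: it sounds a perfect fourth below written, so the part must be a perfect fourth above concert.
C5 → F5
Bb4 → Eb5
F4 → Bb4

F5 Eb5 Bb4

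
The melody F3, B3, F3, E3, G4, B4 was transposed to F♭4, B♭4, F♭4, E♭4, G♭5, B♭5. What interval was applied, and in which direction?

Take the first pair: F3 → Fb4. F to F spans 8 letter names, so the interval is some kind of octave.
F3 to Fb4 is 11 semitones, which makes it a diminished octave; the second version is higher, so the direction is up.
Checking another pair — B4 → Bb5 — gives the same interval.

up a diminished octave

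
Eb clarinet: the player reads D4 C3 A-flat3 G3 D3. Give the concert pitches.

F4 Eb3 Cb4 Bb3 F3

Written C4 on the Eb clarinet sounds as Eb4, a minor third higher; apply that shift to every note.
D4 → F4
C3 → Eb3
Ab3 → Cb4
G3 → Bb3
D3 → F3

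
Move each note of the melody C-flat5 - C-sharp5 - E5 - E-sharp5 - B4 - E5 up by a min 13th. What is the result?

Abb6 A6 C7 C#7 G6 C7

Cb5 up a minor thirteenth is Abb6.
A minor thirteenth up from C#5 gives A6.
E5 up a minor thirteenth is C7.
E#5: a thirteenth up reaches C, and 20 semitones makes it C#7.
A minor thirteenth up from B4 gives G6.
A minor thirteenth up from E5 gives C7.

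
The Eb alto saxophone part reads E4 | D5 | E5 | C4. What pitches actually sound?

G3 F4 G4 Eb3

The Eb alto saxophone sounds a major sixth below written, so transpose each written note down a major sixth.
E4 -> G3
D5 -> F4
E5 -> G4
C4 -> Eb3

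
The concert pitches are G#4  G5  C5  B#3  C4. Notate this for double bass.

G#5 G6 C6 B#4 C5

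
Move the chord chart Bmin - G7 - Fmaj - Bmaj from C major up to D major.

C#min A7 Gmaj C#maj

C major up to D major is a major second; each chord root moves by that interval while the quality stays the same.
Bmin: root B up a major second → C#, giving C#min.
G7: root G up a major second → A, giving A7.
Fmaj: root F up a major second → G, giving Gmaj.
Bmaj: root B up a major second → C#, giving C#maj.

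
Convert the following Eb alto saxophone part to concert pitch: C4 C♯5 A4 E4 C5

Eb3 E4 C4 G3 Eb4

Written C4 on the Eb alto saxophone sounds as Eb3, a major sixth lower; apply that shift to every note.
C4 → Eb3
C#5 → E4
A4 → C4
E4 → G3
C5 → Eb4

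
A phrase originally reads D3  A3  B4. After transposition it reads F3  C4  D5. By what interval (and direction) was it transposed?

up a minor third

Take the first pair: D3 → F3. D to F spans 3 letter names, so the interval is some kind of third.
D3 to F3 is 3 semitones, which makes it a minor third; the second version is higher, so the direction is up.
Checking another pair — B4 → D5 — gives the same interval.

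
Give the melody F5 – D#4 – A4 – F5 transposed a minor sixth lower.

A4 F##3 C#4 A4

F5 becomes A4
D#4 becomes F##3
A4 becomes C#4
F5 becomes A4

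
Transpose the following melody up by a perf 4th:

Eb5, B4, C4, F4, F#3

Ab5 E5 F4 Bb4 B3

Eb5 becomes Ab5
B4 becomes E5
C4 becomes F4
F4 becomes Bb4
F#3 becomes B3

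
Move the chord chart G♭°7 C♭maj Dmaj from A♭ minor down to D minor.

A♭ minor down to D minor is a diminished fifth; each chord root moves by that interval while the quality stays the same.
G♭°7: root G♭ down a diminished fifth → C, giving C°7.
C♭maj: root C♭ down a diminished fifth → F, giving Fmaj.
Dmaj: root D down a diminished fifth → G#, giving G#maj.

C°7 Fmaj G#maj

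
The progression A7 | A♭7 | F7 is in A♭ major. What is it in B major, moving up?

A♭ major up to B major is an augmented second; each chord root moves by that interval while the quality stays the same.
A7: root A up an augmented second → B#, giving B#7.
A♭7: root A♭ up an augmented second → B, giving B7.
F7: root F up an augmented second → G#, giving G#7.

B#7 B7 G#7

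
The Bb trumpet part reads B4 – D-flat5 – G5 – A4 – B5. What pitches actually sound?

Written C4 on the Bb trumpet sounds as Bb3, a major second lower; apply that shift to every note.
B4 -> A4
Db5 -> Cb5
G5 -> F5
A4 -> G4
B5 -> A5

A4 Cb5 F5 G4 A5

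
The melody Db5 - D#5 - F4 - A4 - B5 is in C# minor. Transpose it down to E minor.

Fb4 F#4 Ab3 C4 D5

C# minor to E minor down is a major sixth, so every note moves down by that interval.
Db5 → Fb4
D#5 → F#4
F4 → Ab3
A4 → C4
B5 → D5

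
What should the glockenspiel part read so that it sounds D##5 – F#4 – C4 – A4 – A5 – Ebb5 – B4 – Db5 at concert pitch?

D##3 F#2 C2 A2 A3 Ebb3 B2 Db3

The glockenspiel sounds a perfect fifteenth above written, so the written part must be a perfect fifteenth below concert — transpose each note down.
D##5 to D##3
F#4 to F#2
C4 to C2
A4 to A2
A5 to A3
Ebb5 to Ebb3
B4 to B2
Db5 to Db3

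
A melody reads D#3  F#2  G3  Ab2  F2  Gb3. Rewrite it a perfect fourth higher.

G#3 B2 C4 Db3 Bb2 Cb4

D#3 up a perfect fourth is G#3.
A perfect fourth up from F#2 gives B2.
G3: a fourth up reaches C, and 5 semitones makes it C4.
Ab2: a fourth up reaches D, and 5 semitones makes it Db3.
A perfect fourth up from F2 gives Bb2.
Gb3 up a perfect fourth is Cb4.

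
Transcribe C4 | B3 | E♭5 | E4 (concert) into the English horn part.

G4 F#4 Bb5 B4

The English horn sounds a perfect fifth below written, so the written part must be a perfect fifth above concert — transpose each note up.
C4 becomes G4
B3 becomes F#4
Eb5 becomes Bb5
E4 becomes B4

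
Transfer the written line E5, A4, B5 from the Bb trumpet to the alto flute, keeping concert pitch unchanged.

G5 C5 D6

First find concert pitch: the Bb trumpet sounds a major second below written, so E5 A4 B5 sounds D5 G4 A5.
Then write for alto flute: it sounds a perfect fourth below written, so the part must be a perfect fourth above concert.
D5 → G5
G4 → C5
A5 → D6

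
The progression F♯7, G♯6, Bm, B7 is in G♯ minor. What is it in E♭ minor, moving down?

G♯ minor down to E♭ minor is an augmented third; each chord root moves by that interval while the quality stays the same.
F♯7: root F♯ down an augmented third → Db, giving Db7.
G♯6: root G♯ down an augmented third → Eb, giving Eb6.
Bm: root B down an augmented third → Gb, giving Gbm.
B7: root B down an augmented third → Gb, giving Gb7.

Db7 Eb6 Gbm Gb7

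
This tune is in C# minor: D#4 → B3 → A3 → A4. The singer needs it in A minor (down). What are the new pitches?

B3 G3 F3 F4

C# minor to A minor down is a major third, so every note moves down by that interval.
D#4 gives B3
B3 gives G3
A3 gives F3
A4 gives F4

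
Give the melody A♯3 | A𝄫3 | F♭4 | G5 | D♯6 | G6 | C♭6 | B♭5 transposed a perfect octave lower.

A#2 Abb2 Fb3 G4 D#5 G5 Cb5 Bb4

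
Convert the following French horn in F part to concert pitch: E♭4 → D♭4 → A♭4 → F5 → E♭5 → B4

Ab3 Gb3 Db4 Bb4 Ab4 E4

The French horn in F sounds a perfect fifth below written, so transpose each written note down a perfect fifth.
Eb4 becomes Ab3
Db4 becomes Gb3
Ab4 becomes Db4
F5 becomes Bb4
Eb5 becomes Ab4
B4 becomes E4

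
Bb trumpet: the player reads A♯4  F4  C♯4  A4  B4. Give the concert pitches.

G#4 Eb4 B3 G4 A4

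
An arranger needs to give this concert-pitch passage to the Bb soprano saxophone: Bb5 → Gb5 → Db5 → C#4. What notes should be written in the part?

The Bb soprano saxophone sounds a major second below written, so the written part must be a major second above concert — transpose each note up.
Bb5 becomes C6
Gb5 becomes Ab5
Db5 becomes Eb5
C#4 becomes D#4

C6 Ab5 Eb5 D#4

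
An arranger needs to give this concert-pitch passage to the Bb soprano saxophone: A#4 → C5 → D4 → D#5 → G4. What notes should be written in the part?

B#4 D5 E4 E#5 A4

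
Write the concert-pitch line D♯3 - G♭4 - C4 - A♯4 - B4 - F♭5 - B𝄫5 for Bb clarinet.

The Bb clarinet sounds a major second below written, so the written part must be a major second above concert — transpose each note up.
D#3 gives E#3
Gb4 gives Ab4
C4 gives D4
A#4 gives B#4
B4 gives C#5
Fb5 gives Gb5
Bbb5 gives Cb6

E#3 Ab4 D4 B#4 C#5 Gb5 Cb6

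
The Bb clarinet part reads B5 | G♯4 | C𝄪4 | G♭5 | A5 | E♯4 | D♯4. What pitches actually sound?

Written C4 on the Bb clarinet sounds as Bb3, a major second lower; apply that shift to every note.
B5 gives A5
G#4 gives F#4
C##4 gives B#3
Gb5 gives Fb5
A5 gives G5
E#4 gives D#4
D#4 gives C#4

A5 F#4 B#3 Fb5 G5 D#4 C#4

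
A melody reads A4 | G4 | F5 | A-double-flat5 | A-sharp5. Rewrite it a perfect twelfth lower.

A4 → D3
G4 → C3
F5 → Bb3
Abb5 → Dbb4
A#5 → D#4

D3 C3 Bb3 Dbb4 D#4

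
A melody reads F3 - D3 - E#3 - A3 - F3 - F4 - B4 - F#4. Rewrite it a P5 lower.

Bb2 G2 A#2 D3 Bb2 Bb3 E4 B3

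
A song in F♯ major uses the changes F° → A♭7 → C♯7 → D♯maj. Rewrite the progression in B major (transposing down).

F♯ major down to B major is a perfect fifth; each chord root moves by that interval while the quality stays the same.
F°: root F down a perfect fifth → Bb, giving Bb°.
A♭7: root A♭ down a perfect fifth → Db, giving Db7.
C♯7: root C♯ down a perfect fifth → F#, giving F#7.
D♯maj: root D♯ down a perfect fifth → G#, giving G#maj.

Bb° Db7 F#7 G#maj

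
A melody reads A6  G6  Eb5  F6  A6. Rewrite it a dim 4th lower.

E#6 D#6 B4 C#6 E#6

A6 -> E#6
G6 -> D#6
Eb5 -> B4
F6 -> C#6
A6 -> E#6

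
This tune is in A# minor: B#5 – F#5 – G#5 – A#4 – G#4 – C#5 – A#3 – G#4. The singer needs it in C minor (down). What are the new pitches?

From A# down to C is an augmented sixth; apply that to each pitch.
B#5 gives D5
F#5 gives Ab4
G#5 gives Bb4
A#4 gives C4
G#4 gives Bb3
C#5 gives Eb4
A#3 gives C3
G#4 gives Bb3

D5 Ab4 Bb4 C4 Bb3 Eb4 C3 Bb3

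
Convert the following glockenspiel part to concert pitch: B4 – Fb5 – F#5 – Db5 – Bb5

B6 Fb7 F#7 Db7 Bb7

The glockenspiel sounds a perfect fifteenth above written, so transpose each written note up a perfect fifteenth.
B4 gives B6
Fb5 gives Fb7
F#5 gives F#7
Db5 gives Db7
Bb5 gives Bb7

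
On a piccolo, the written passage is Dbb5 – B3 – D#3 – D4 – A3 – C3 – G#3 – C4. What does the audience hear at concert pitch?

Dbb6 B4 D#4 D5 A4 C4 G#4 C5

The piccolo sounds a perfect octave above written, so transpose each written note up a perfect octave.
Dbb5 -> Dbb6
B3 -> B4
D#3 -> D#4
D4 -> D5
A3 -> A4
C3 -> C4
G#3 -> G#4
C4 -> C5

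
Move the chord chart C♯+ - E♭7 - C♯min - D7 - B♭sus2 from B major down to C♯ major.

D#+ F7 D#min E7 Csus2

B major down to C♯ major is a minor seventh; each chord root moves by that interval while the quality stays the same.
C♯+: root C♯ down a minor seventh → D#, giving D#+.
E♭7: root E♭ down a minor seventh → F, giving F7.
C♯min: root C♯ down a minor seventh → D#, giving D#min.
D7: root D down a minor seventh → E, giving E7.
B♭sus2: root B♭ down a minor seventh → C, giving Csus2.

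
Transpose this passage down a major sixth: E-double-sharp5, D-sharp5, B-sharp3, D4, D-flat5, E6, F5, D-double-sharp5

G##4 F#4 D#3 F3 Fb4 G5 Ab4 F##4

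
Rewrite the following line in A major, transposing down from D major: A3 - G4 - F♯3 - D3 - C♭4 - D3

E3 D4 C#3 A2 Gb3 A2

From D down to A is a perfect fourth; apply that to each pitch.
A3 -> E3
G4 -> D4
F#3 -> C#3
D3 -> A2
Cb4 -> Gb3
D3 -> A2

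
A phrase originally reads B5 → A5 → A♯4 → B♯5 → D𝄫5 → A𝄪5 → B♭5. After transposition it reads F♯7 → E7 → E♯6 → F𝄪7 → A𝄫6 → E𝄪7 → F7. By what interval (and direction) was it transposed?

up a perfect twelfth

From B5 to F#7 is 12 letter names — a twelfth of some quality.
B5 to F#7 is 19 semitones, which makes it a perfect twelfth; the second version is higher, so the direction is up.
Checking another pair — Bb5 → F7 — gives the same interval.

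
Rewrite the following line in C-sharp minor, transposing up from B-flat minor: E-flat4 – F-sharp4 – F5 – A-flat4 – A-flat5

From B-flat up to C-sharp is an augmented second; apply that to each pitch.
Eb4 to F#4
F#4 to G##4
F5 to G#5
Ab4 to B4
Ab5 to B5

F#4 G##4 G#5 B4 B5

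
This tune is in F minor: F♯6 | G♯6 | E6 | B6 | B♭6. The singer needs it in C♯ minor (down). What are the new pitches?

C##6 D##6 B#5 F##6 F#6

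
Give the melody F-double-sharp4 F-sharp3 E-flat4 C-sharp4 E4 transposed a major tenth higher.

A##5 A#4 G5 E#5 G#5

A major tenth up from F##4 gives A##5.
F#3: a tenth up reaches A, and 16 semitones makes it A#4.
Eb4: a tenth up reaches G, and 16 semitones makes it G5.
A major tenth up from C#4 gives E#5.
A major tenth up from E4 gives G#5.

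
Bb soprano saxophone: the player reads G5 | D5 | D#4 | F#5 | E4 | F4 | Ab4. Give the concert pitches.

The Bb soprano saxophone sounds a major second below written, so transpose each written note down a major second.
G5 to F5
D5 to C5
D#4 to C#4
F#5 to E5
E4 to D4
F4 to Eb4
Ab4 to Gb4

F5 C5 C#4 E5 D4 Eb4 Gb4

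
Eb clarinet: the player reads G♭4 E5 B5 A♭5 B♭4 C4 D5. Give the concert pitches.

Bbb4 G5 D6 Cb6 Db5 Eb4 F5

The Eb clarinet sounds a minor third above written, so transpose each written note up a minor third.
Gb4 → Bbb4
E5 → G5
B5 → D6
Ab5 → Cb6
Bb4 → Db5
C4 → Eb4
D5 → F5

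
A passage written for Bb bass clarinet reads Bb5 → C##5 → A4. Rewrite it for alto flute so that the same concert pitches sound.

First find concert pitch: the Bb bass clarinet sounds a major ninth below written, so Bb5 C##5 A4 sounds Ab4 B#3 G3.
Then write for alto flute: it sounds a perfect fourth below written, so the part must be a perfect fourth above concert.
Ab4 → Db5
B#3 → E#4
G3 → C4

Db5 E#4 C4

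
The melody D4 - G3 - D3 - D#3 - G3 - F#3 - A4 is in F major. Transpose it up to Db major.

F major to Db major up is a minor sixth, so every note moves up by that interval.
D4 to Bb4
G3 to Eb4
D3 to Bb3
D#3 to B3
G3 to Eb4
F#3 to D4
A4 to F5

Bb4 Eb4 Bb3 B3 Eb4 D4 F5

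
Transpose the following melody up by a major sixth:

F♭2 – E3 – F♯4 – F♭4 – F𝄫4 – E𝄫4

Db3 C#4 D#5 Db5 Dbb5 Cb5

Fb2: a sixth up reaches D, and 9 semitones makes it Db3.
A major sixth up from E3 gives C#4.
F#4 up a major sixth is D#5.
A major sixth up from Fb4 gives Db5.
Fbb4: a sixth up reaches D, and 9 semitones makes it Dbb5.
Ebb4 up a major sixth is Cb5.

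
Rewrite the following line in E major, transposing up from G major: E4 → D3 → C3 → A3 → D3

C#5 B3 A3 F#4 B3

From G up to E is a major sixth; apply that to each pitch.
E4 becomes C#5
D3 becomes B3
C3 becomes A3
A3 becomes F#4
D3 becomes B3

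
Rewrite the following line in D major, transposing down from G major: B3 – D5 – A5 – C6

From G down to D is a perfect fourth; apply that to each pitch.
B3 -> F#3
D5 -> A4
A5 -> E5
C6 -> G5

F#3 A4 E5 G5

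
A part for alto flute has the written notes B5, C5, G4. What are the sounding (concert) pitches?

The alto flute sounds a perfect fourth below written, so transpose each written note down a perfect fourth.
B5 becomes F#5
C5 becomes G4
G4 becomes D4

F#5 G4 D4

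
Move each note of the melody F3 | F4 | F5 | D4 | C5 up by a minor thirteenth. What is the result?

F3 gives Db5
F4 gives Db6
F5 gives Db7
D4 gives Bb5
C5 gives Ab6

Db5 Db6 Db7 Bb5 Ab6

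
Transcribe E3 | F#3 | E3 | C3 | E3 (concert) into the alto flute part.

A3 B3 A3 F3 A3

The alto flute sounds a perfect fourth below written, so the written part must be a perfect fourth above concert — transpose each note up.
E3 -> A3
F#3 -> B3
E3 -> A3
C3 -> F3
E3 -> A3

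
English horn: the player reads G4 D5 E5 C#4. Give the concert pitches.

C4 G4 A4 F#3

The English horn sounds a perfect fifth below written, so transpose each written note down a perfect fifth.
G4 → C4
D5 → G4
E5 → A4
C#4 → F#3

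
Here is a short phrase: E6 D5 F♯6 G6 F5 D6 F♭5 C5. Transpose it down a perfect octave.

E5 D4 F#5 G5 F4 D5 Fb4 C4

E6: an octave down reaches E, and 12 semitones makes it E5.
A perfect octave down from D5 gives D4.
F#6 down a perfect octave is F#5.
A perfect octave down from G6 gives G5.
A perfect octave down from F5 gives F4.
D6 down a perfect octave is D5.
Fb5 down a perfect octave is Fb4.
C5 down a perfect octave is C4.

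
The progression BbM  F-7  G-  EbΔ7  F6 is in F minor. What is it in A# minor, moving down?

D#M A#-7 B#- G#Δ7 A#6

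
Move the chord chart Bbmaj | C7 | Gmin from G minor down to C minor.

G minor down to C minor is a perfect fifth; each chord root moves by that interval while the quality stays the same.
Bbmaj: root Bb down a perfect fifth → Eb, giving Ebmaj.
C7: root C down a perfect fifth → F, giving F7.
Gmin: root G down a perfect fifth → C, giving Cmin.

Ebmaj F7 Cmin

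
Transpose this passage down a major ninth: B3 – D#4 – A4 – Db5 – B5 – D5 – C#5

A2 C#3 G3 Cb4 A4 C4 B3

A major ninth down from B3 gives A2.
D#4 down a major ninth is C#3.
A4 down a major ninth is G3.
Db5 down a major ninth is Cb4.
B5 down a major ninth is A4.
D5: a ninth down reaches C, and 14 semitones makes it C4.
C#5: a ninth down reaches B, and 14 semitones makes it B3.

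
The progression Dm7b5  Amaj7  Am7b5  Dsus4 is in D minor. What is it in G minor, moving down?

Gm7b5 Dmaj7 Dm7b5 Gsus4

D minor down to G minor is a perfect fifth; each chord root moves by that interval while the quality stays the same.
Dm7b5: root D down a perfect fifth → G, giving Gm7b5.
Amaj7: root A down a perfect fifth → D, giving Dmaj7.
Am7b5: root A down a perfect fifth → D, giving Dm7b5.
Dsus4: root D down a perfect fifth → G, giving Gsus4.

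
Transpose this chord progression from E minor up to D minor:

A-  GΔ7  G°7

E minor up to D minor is a minor seventh; each chord root moves by that interval while the quality stays the same.
A-: root A up a minor seventh → G, giving G-.
GΔ7: root G up a minor seventh → F, giving FΔ7.
G°7: root G up a minor seventh → F, giving F°7.

G- FΔ7 F°7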